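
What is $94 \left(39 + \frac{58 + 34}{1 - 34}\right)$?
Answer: $\frac{112330}{33} \approx 3403.9$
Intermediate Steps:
$94 \left(39 + \frac{58 + 34}{1 - 34}\right) = 94 \left(39 + \frac{92}{-33}\right) = 94 \left(39 + 92 \left(- \frac{1}{33}\right)\right) = 94 \left(39 - \frac{92}{33}\right) = 94 \cdot \frac{1195}{33} = \frac{112330}{33}$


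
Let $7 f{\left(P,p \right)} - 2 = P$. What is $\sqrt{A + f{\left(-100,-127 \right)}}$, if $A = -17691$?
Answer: $i \sqrt{17705} \approx 133.06 i$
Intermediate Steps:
$f{\left(P,p \right)} = \frac{2}{7} + \frac{P}{7}$
$\sqrt{A + f{\left(-100,-127 \right)}} = \sqrt{-17691 + \left(\frac{2}{7} + \frac{1}{7} \left(-100\right)\right)} = \sqrt{-17691 + \left(\frac{2}{7} - \frac{100}{7}\right)} = \sqrt{-17691 - 14} = \sqrt{-17705} = i \sqrt{17705}$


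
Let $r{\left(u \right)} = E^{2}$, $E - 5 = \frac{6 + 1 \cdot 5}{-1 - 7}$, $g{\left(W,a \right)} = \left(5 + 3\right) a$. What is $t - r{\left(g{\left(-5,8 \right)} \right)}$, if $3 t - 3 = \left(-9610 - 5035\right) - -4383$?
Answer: $- \frac{659099}{192} \approx -3432.8$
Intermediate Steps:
$g{\left(W,a \right)} = 8 a$
$t = - \frac{10259}{3}$ ($t = 1 + \frac{\left(-9610 - 5035\right) - -4383}{3} = 1 + \frac{\left(-9610 - 5035\right) + 4383}{3} = 1 + \frac{-14645 + 4383}{3} = 1 + \frac{1}{3} \left(-10262\right) = 1 - \frac{10262}{3} = - \frac{10259}{3} \approx -3419.7$)
$E = \frac{29}{8}$ ($E = 5 + \frac{6 + 1 \cdot 5}{-1 - 7} = 5 + \frac{6 + 5}{-8} = 5 + 11 \left(- \frac{1}{8}\right) = 5 - \frac{11}{8} = \frac{29}{8} \approx 3.625$)
$r{\left(u \right)} = \frac{841}{64}$ ($r{\left(u \right)} = \left(\frac{29}{8}\right)^{2} = \frac{841}{64}$)
$t - r{\left(g{\left(-5,8 \right)} \right)} = - \frac{10259}{3} - \frac{841}{64} = - \frac{659099}{192}$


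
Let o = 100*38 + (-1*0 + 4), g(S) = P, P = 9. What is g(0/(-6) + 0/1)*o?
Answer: 34236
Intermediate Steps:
g(S) = 9
o = 3804 (o = 3800 + (0 + 4) = 3800 + 4 = 3804)
g(0/(-6) + 0/1)*o = 9*3804 = 34236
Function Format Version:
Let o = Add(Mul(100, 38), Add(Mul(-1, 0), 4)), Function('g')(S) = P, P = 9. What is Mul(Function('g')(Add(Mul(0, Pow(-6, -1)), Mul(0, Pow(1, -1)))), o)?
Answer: 34236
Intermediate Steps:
Function('g')(S) = 9
o = 3804 (o = Add(3800, Add(0, 4)) = Add(3800, 4) = 3804)
Mul(Function('g')(Add(Mul(0, Pow(-6, -1)), Mul(0, Pow(1, -1)))), o) = Mul(9, 3804) = 34236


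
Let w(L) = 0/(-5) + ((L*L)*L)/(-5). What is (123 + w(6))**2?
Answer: 159201/25 ≈ 6368.0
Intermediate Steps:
w(L) = -L**3/5 (w(L) = 0*(-1/5) + (L**2*L)*(-1/5) = 0 + L**3*(-1/5) = 0 - L**3/5 = -L**3/5)
(123 + w(6))**2 = (123 - 1/5*6**3)**2 = (123 - 1/5*216)**2 = (123 - 216/5)**2 = (399/5)**2 = 159201/25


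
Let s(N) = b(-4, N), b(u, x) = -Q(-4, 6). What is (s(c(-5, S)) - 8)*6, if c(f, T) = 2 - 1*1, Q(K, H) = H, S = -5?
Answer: -84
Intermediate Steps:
c(f, T) = 1 (c(f, T) = 2 - 1 = 1)
b(u, x) = -6 (b(u, x) = -1*6 = -6)
s(N) = -6
(s(c(-5, S)) - 8)*6 = (-6 - 8)*6 = -14*6 = -84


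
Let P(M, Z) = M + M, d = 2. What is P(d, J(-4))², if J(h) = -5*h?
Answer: 16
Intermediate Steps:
P(M, Z) = 2*M
P(d, J(-4))² = (2*2)² = 4² = 16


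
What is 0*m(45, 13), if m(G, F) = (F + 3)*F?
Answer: 0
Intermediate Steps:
m(G, F) = F*(3 + F) (m(G, F) = (3 + F)*F = F*(3 + F))
0*m(45, 13) = 0*(13*(3 + 13)) = 0*(13*16) = 0*208 = 0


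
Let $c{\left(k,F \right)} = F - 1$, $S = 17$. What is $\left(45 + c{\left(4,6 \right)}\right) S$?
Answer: $850$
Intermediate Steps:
$c{\left(k,F \right)} = -1 + F$
$\left(45 + c{\left(4,6 \right)}\right) S = \left(45 + \left(-1 + 6\right)\right) 17 = \left(45 + 5\right) 17 = 50 \cdot 17 = 850$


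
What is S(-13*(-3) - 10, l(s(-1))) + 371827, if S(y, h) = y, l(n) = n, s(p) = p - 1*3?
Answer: 371856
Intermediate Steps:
s(p) = -3 + p (s(p) = p - 3 = -3 + p)
S(-13*(-3) - 10, l(s(-1))) + 371827 = (-13*(-3) - 10) + 371827 = (39 - 10) + 371827 = 29 + 371827 = 371856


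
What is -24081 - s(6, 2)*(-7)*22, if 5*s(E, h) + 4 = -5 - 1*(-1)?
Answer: -121637/5 ≈ -24327.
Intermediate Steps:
s(E, h) = -8/5 (s(E, h) = -4/5 + (-5 - 1*(-1))/5 = -4/5 + (-5 + 1)/5 = -4/5 + (1/5)*(-4) = -4/5 - 4/5 = -8/5)
-24081 - s(6, 2)*(-7)*22 = -24081 - (-8/5*(-7))*22 = -24081 - 56*22/5 = -24081 - 1*1232/5 = -24081 - 1232/5 = -121637/5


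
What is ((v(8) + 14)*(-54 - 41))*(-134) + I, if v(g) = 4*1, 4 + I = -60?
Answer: 229076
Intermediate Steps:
I = -64 (I = -4 - 60 = -64)
v(g) = 4
((v(8) + 14)*(-54 - 41))*(-134) + I = ((4 + 14)*(-54 - 41))*(-134) - 64 = (18*(-95))*(-134) - 64 = -1710*(-134) - 64 = 229140 - 64 = 229076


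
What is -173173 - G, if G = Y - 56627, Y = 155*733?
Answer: -230161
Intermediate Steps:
Y = 113615
G = 56988 (G = 113615 - 56627 = 56988)
-173173 - G = -173173 - 1*56988 = -173173 - 56988 = -230161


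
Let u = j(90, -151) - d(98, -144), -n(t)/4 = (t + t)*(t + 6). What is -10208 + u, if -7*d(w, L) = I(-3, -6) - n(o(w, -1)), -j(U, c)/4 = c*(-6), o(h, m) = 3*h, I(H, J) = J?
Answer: 608770/7 ≈ 86967.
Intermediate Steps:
n(t) = -8*t*(6 + t) (n(t) = -4*(t + t)*(t + 6) = -4*2*t*(6 + t) = -8*t*(6 + t))
j(U, c) = 24*c (j(U, c) = -4*c*(-6) = -(-24)*c = 24*c)
d(w, L) = 6/7 - 24*w*(6 + 3*w)/7 (d(w, L) = -(-6 - (-8)*3*w*(6 + 3*w))/7 = -(-6 - (-24)*w*(6 + 3*w))/7 = -(-6 + 24*w*(6 + 3*w))/7 = 6/7 - 24*w*(6 + 3*w)/7)
u = 680226/7 (u = 24*(-151) - (6/7 - 72/7*98*(2 + 98)) = -3624 - (6/7 - 72/7*98*100) = -3624 - (6/7 - 100800) = -3624 - 1*(-705594/7) = -3624 + 705594/7 = 680226/7 ≈ 97175.)
-10208 + u = -10208 + 680226/7 = 608770/7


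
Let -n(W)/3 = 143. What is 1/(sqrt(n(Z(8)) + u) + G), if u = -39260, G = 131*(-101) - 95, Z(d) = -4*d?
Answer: -13326/177621965 - I*sqrt(39689)/177621965 ≈ -7.5025e-5 - 1.1216e-6*I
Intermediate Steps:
n(W) = -429 (n(W) = -3*143 = -429)
G = -13326 (G = -13231 - 95 = -13326)
1/(sqrt(n(Z(8)) + u) + G) = 1/(sqrt(-429 - 39260) - 13326) = 1/(sqrt(-39689) - 13326) = 1/(I*sqrt(39689) - 13326) = 1/(-13326 + I*sqrt(39689))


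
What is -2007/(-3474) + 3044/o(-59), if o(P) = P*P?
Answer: 1951247/1343666 ≈ 1.4522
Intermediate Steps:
o(P) = P²
-2007/(-3474) + 3044/o(-59) = -2007/(-3474) + 3044/((-59)²) = -2007*(-1/3474) + 3044/3481 = 223/386 + 3044*(1/3481) = 223/386 + 3044/3481 = 1951247/1343666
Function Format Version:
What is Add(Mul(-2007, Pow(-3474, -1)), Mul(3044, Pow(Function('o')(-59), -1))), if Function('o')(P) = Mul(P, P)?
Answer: Rational(1951247, 1343666) ≈ 1.4522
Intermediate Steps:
Function('o')(P) = Pow(P, 2)
Add(Mul(-2007, Pow(-3474, -1)), Mul(3044, Pow(Function('o')(-59), -1))) = Add(Mul(-2007, Pow(-3474, -1)), Mul(3044, Pow(Pow(-59, 2), -1))) = Add(Mul(-2007, Rational(-1, 3474)), Mul(3044, Pow(3481, -1))) = Add(Rational(223, 386), Mul(3044, Rational(1, 3481))) = Add(Rational(223, 386), Rational(3044, 3481)) = Rational(1951247, 1343666)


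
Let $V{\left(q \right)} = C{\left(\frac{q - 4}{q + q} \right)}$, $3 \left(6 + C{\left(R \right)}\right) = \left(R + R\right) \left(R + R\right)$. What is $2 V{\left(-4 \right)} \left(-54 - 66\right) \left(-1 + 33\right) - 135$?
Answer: $35705$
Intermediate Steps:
$C{\left(R \right)} = -6 + \frac{4 R^{2}}{3}$ ($C{\left(R \right)} = -6 + \frac{\left(R + R\right) \left(R + R\right)}{3} = -6 + \frac{2 R 2 R}{3} = -6 + \frac{4 R^{2}}{3}$)
$V{\left(q \right)} = -6 + \frac{\left(-4 + q\right)^{2}}{3 q^{2}}$ ($V{\left(q \right)} = -6 + \frac{4 \left(\frac{q - 4}{q + q}\right)^{2}}{3} = -6 + \frac{4 \left(\frac{-4 + q}{2 q}\right)^{2}}{3} = -6 + \frac{4 \frac{\left(-4 + q\right)^{2}}{4 q^{2}}}{3} = -6 + \frac{\left(-4 + q\right)^{2}}{3 q^{2}}$)
$2 V{\left(-4 \right)} \left(-54 - 66\right) \left(-1 + 33\right) - 135 = 2 \left(-6 + \frac{\left(-4 - 4\right)^{2}}{3 \cdot 16}\right) \left(-54 - 66\right) \left(-1 + 33\right) - 135 = 2 \left(-6 + \frac{1}{3} \cdot \frac{1}{16} \left(-8\right)^{2}\right) \left(\left(-120\right) 32\right) - 135 = 2 \left(-6 + \frac{1}{3} \cdot \frac{1}{16} \cdot 64\right) \left(-3840\right) - 135 = 2 \left(-6 + \frac{4}{3}\right) \left(-3840\right) - 135 = 2 \left(- \frac{14}{3}\right) \left(-3840\right) - 135 = \left(- \frac{28}{3}\right) \left(-3840\right) - 135 = 35840 - 135 = 35705$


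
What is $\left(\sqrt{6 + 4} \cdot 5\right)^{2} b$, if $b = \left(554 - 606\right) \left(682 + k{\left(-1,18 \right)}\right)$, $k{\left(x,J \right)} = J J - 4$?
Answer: $-13026000$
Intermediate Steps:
$k{\left(x,J \right)} = -4 + J^{2}$ ($k{\left(x,J \right)} = J^{2} - 4 = -4 + J^{2}$)
$b = -52104$ ($b = \left(554 - 606\right) \left(682 - \left(4 - 18^{2}\right)\right) = - 52 \left(682 + \left(-4 + 324\right)\right) = - 52 \left(682 + 320\right) = \left(-52\right) 1002 = -52104$)
$\left(\sqrt{6 + 4} \cdot 5\right)^{2} b = \left(\sqrt{6 + 4} \cdot 5\right)^{2} \left(-52104\right) = \left(\sqrt{10} \cdot 5\right)^{2} \left(-52104\right) = \left(5 \sqrt{10}\right)^{2} \left(-52104\right) = 250 \left(-52104\right) = -13026000$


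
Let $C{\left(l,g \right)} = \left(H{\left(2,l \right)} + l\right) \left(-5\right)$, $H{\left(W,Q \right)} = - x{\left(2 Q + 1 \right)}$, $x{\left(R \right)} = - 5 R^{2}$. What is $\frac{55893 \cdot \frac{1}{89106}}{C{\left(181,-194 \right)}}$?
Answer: $- \frac{18631}{97871951260} \approx -1.9036 \cdot 10^{-7}$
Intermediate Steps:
$H{\left(W,Q \right)} = 5 \left(1 + 2 Q\right)^{2}$ ($H{\left(W,Q \right)} = - \left(-5\right) \left(2 Q + 1\right)^{2} = - \left(-5\right) \left(1 + 2 Q\right)^{2} = 5 \left(1 + 2 Q\right)^{2}$)
$C{\left(l,g \right)} = - 25 \left(1 + 2 l\right)^{2} - 5 l$ ($C{\left(l,g \right)} = \left(5 \left(1 + 2 l\right)^{2} + l\right) \left(-5\right) = \left(l + 5 \left(1 + 2 l\right)^{2}\right) \left(-5\right) = - 25 \left(1 + 2 l\right)^{2} - 5 l$)
$\frac{55893 \cdot \frac{1}{89106}}{C{\left(181,-194 \right)}} = \frac{55893 \cdot \frac{1}{89106}}{-25 - 19005 - 100 \cdot 181^{2}} = \frac{55893 \cdot \frac{1}{89106}}{-25 - 19005 - 3276100} = \frac{18631}{29702 \left(-25 - 19005 - 3276100\right)} = \frac{18631}{29702 \left(-3295130\right)} = \frac{18631}{29702} \left(- \frac{1}{3295130}\right) = - \frac{18631}{97871951260}$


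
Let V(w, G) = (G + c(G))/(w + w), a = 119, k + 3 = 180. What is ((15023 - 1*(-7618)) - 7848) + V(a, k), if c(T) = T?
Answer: 1760544/119 ≈ 14794.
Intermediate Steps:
k = 177 (k = -3 + 180 = 177)
V(w, G) = G/w (V(w, G) = (G + G)/(w + w) = (2*G)/((2*w)) = (2*G)*(1/(2*w)) = G/w)
((15023 - 1*(-7618)) - 7848) + V(a, k) = ((15023 - 1*(-7618)) - 7848) + 177/119 = ((15023 + 7618) - 7848) + 177*(1/119) = (22641 - 7848) + 177/119 = 14793 + 177/119 = 1760544/119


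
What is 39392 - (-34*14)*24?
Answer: 50816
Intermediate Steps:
39392 - (-34*14)*24 = 39392 - (-476)*24 = 39392 - 1*(-11424) = 39392 + 11424 = 50816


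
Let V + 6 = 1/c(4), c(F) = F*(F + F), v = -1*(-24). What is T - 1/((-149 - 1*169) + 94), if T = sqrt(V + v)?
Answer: 1/224 + sqrt(1154)/8 ≈ 4.2508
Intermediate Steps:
v = 24
c(F) = 2*F**2 (c(F) = F*(2*F) = 2*F**2)
V = -191/32 (V = -6 + 1/(2*4**2) = -6 + 1/(2*16) = -6 + 1/32 = -191/32 ≈ -5.9688)
T = sqrt(1154)/8 (T = sqrt(-191/32 + 24) = sqrt(577/32) = sqrt(1154)/8 ≈ 4.2463)
T - 1/((-149 - 1*169) + 94) = sqrt(1154)/8 - 1/((-149 - 1*169) + 94) = sqrt(1154)/8 - 1/((-149 - 169) + 94) = sqrt(1154)/8 - 1/(-318 + 94) = sqrt(1154)/8 - 1/(-224) = sqrt(1154)/8 - 1*(-1/224) = sqrt(1154)/8 + 1/224 = 1/224 + sqrt(1154)/8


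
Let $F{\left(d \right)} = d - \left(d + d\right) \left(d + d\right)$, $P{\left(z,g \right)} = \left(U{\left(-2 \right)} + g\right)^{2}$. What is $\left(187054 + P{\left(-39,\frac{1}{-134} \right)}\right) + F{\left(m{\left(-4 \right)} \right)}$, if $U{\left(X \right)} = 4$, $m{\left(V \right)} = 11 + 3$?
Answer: $\frac{3345201729}{17956} \approx 1.863 \cdot 10^{5}$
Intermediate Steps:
$m{\left(V \right)} = 14$
$P{\left(z,g \right)} = \left(4 + g\right)^{2}$
$F{\left(d \right)} = d - 4 d^{2}$ ($F{\left(d \right)} = d - 2 d 2 d = d - 4 d^{2}$)
$\left(187054 + P{\left(-39,\frac{1}{-134} \right)}\right) + F{\left(m{\left(-4 \right)} \right)} = \left(187054 + \left(4 + \frac{1}{-134}\right)^{2}\right) + 14 \left(1 - 56\right) = \left(187054 + \left(4 - \frac{1}{134}\right)^{2}\right) + 14 \left(1 - 56\right) = \left(187054 + \left(\frac{535}{134}\right)^{2}\right) + 14 \left(-55\right) = \left(187054 + \frac{286225}{17956}\right) - 770 = \frac{3359027849}{17956} - 770 = \frac{3345201729}{17956}$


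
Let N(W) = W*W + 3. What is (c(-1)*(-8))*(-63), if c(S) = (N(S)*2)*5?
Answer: 20160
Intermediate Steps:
N(W) = 3 + W² (N(W) = W² + 3 = 3 + W²)
c(S) = 30 + 10*S² (c(S) = ((3 + S²)*2)*5 = (6 + 2*S²)*5 = 30 + 10*S²)
(c(-1)*(-8))*(-63) = ((30 + 10*(-1)²)*(-8))*(-63) = ((30 + 10*1)*(-8))*(-63) = ((30 + 10)*(-8))*(-63) = (40*(-8))*(-63) = -320*(-63) = 20160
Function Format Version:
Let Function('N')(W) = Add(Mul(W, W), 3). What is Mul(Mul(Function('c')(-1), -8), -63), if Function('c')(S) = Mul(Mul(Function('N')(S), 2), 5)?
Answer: 20160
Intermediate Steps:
Function('N')(W) = Add(3, Pow(W, 2)) (Function('N')(W) = Add(Pow(W, 2), 3) = Add(3, Pow(W, 2)))
Function('c')(S) = Add(30, Mul(10, Pow(S, 2))) (Function('c')(S) = Mul(Mul(Add(3, Pow(S, 2)), 2), 5) = Mul(Add(6, Mul(2, Pow(S, 2))), 5) = Add(30, Mul(10, Pow(S, 2))))
Mul(Mul(Function('c')(-1), -8), -63) = Mul(Mul(Add(30, Mul(10, Pow(-1, 2))), -8), -63) = Mul(Mul(Add(30, Mul(10, 1)), -8), -63) = Mul(Mul(Add(30, 10), -8), -63) = Mul(Mul(40, -8), -63) = Mul(-320, -63) = 20160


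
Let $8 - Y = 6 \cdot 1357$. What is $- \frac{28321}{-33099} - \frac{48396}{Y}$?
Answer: $\frac{916111109}{134613633} \approx 6.8055$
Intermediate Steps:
$Y = -8134$ ($Y = 8 - 6 \cdot 1357 = 8 - 8142 = -8134$)
$- \frac{28321}{-33099} - \frac{48396}{Y} = - \frac{28321}{-33099} - \frac{48396}{-8134} = \left(-28321\right) \left(- \frac{1}{33099}\right) - - \frac{24198}{4067} = \frac{28321}{33099} + \frac{24198}{4067} = \frac{916111109}{134613633}$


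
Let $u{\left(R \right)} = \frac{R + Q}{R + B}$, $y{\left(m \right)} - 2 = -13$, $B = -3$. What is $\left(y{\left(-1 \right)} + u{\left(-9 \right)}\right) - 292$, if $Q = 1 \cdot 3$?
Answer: $- \frac{605}{2} \approx -302.5$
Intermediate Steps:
$Q = 3$
$y{\left(m \right)} = -11$ ($y{\left(m \right)} = 2 - 13 = -11$)
$u{\left(R \right)} = \frac{3 + R}{-3 + R}$ ($u{\left(R \right)} = \frac{R + 3}{R - 3} = \frac{3 + R}{-3 + R}$)
$\left(y{\left(-1 \right)} + u{\left(-9 \right)}\right) - 292 = \left(-11 + \frac{3 - 9}{-3 - 9}\right) - 292 = \left(-11 + \frac{1}{-12} \left(-6\right)\right) - 292 = \left(-11 - - \frac{1}{2}\right) - 292 = \left(-11 + \frac{1}{2}\right) - 292 = - \frac{21}{2} - 292 = - \frac{605}{2}$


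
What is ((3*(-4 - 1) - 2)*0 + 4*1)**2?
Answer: 16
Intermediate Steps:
((3*(-4 - 1) - 2)*0 + 4*1)**2 = ((3*(-5) - 2)*0 + 4)**2 = ((-15 - 2)*0 + 4)**2 = (-17*0 + 4)**2 = (0 + 4)**2 = 4**2 = 16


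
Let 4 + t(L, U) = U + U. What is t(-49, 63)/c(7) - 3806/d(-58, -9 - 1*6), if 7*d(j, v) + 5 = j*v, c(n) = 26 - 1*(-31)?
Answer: -8168/285 ≈ -28.660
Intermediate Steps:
c(n) = 57 (c(n) = 26 + 31 = 57)
t(L, U) = -4 + 2*U (t(L, U) = -4 + (U + U) = -4 + 2*U)
d(j, v) = -5/7 + j*v/7 (d(j, v) = -5/7 + (j*v)/7 = -5/7 + j*v/7)
t(-49, 63)/c(7) - 3806/d(-58, -9 - 1*6) = (-4 + 2*63)/57 - 3806/(-5/7 + (⅐)*(-58)*(-9 - 1*6)) = (-4 + 126)*(1/57) - 3806/(-5/7 + (⅐)*(-58)*(-9 - 6)) = 122*(1/57) - 3806/(-5/7 + (⅐)*(-58)*(-15)) = 122/57 - 3806/(-5/7 + 870/7) = 122/57 - 3806/865/7 = 122/57 - 3806*7/865 = 122/57 - 154/5 = -8168/285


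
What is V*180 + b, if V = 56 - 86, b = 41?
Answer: -5359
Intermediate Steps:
V = -30
V*180 + b = -30*180 + 41 = -5400 + 41 = -5359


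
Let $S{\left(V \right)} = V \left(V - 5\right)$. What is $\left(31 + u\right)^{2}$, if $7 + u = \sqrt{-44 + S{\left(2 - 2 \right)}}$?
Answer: $532 + 96 i \sqrt{11} \approx 532.0 + 318.4 i$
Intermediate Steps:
$S{\left(V \right)} = V \left(-5 + V\right)$
$u = -7 + 2 i \sqrt{11}$ ($u = -7 + \sqrt{-44 + \left(2 - 2\right) \left(-5 + \left(2 - 2\right)\right)} = -7 + \sqrt{-44 + 0 \left(-5 + 0\right)} = -7 + \sqrt{-44 + 0 \left(-5\right)} = -7 + \sqrt{-44 + 0} = -7 + \sqrt{-44} = -7 + 2 i \sqrt{11} \approx -7.0 + 6.6332 i$)
$\left(31 + u\right)^{2} = \left(31 - \left(7 - 2 i \sqrt{11}\right)\right)^{2} = \left(24 + 2 i \sqrt{11}\right)^{2}$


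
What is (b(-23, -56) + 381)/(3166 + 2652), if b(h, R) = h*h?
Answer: 455/2909 ≈ 0.15641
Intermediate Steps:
b(h, R) = h²
(b(-23, -56) + 381)/(3166 + 2652) = ((-23)² + 381)/(3166 + 2652) = (529 + 381)/5818 = 910*(1/5818) = 455/2909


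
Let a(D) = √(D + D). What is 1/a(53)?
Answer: √106/106 ≈ 0.097129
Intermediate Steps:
a(D) = √2*√D (a(D) = √(2*D) = √2*√D)
1/a(53) = 1/(√2*√53) = 1/(√106) = √106/106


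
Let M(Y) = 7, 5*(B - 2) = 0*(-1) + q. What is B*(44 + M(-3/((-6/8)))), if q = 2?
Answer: 612/5 ≈ 122.40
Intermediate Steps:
B = 12/5 (B = 2 + (0*(-1) + 2)/5 = 2 + (0 + 2)/5 = 2 + (1/5)*2 = 2 + 2/5 = 12/5 ≈ 2.4000)
B*(44 + M(-3/((-6/8)))) = 12*(44 + 7)/5 = (12/5)*51 = 612/5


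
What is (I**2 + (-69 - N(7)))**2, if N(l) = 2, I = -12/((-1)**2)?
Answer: 5329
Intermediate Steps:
I = -12 (I = -12/1 = -12*1 = -12)
(I**2 + (-69 - N(7)))**2 = ((-12)**2 + (-69 - 1*2))**2 = (144 + (-69 - 2))**2 = (144 - 71)**2 = 73**2 = 5329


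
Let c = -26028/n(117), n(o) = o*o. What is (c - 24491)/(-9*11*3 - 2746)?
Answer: 12417901/1542801 ≈ 8.0489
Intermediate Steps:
n(o) = o**2
c = -964/507 (c = -26028/(117**2) = -26028/13689 = -26028*1/13689 = -964/507 ≈ -1.9014)
(c - 24491)/(-9*11*3 - 2746) = (-964/507 - 24491)/(-9*11*3 - 2746) = -12417901/(507*(-99*3 - 2746)) = -12417901/(507*(-297 - 2746)) = -12417901/507/(-3043) = -12417901/507*(-1/3043) = 12417901/1542801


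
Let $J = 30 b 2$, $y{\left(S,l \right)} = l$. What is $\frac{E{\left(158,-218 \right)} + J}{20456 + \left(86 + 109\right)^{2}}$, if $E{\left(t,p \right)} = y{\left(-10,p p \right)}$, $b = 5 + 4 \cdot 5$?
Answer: $\frac{49024}{58481} \approx 0.83829$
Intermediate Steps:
$b = 25$ ($b = 5 + 20 = 25$)
$E{\left(t,p \right)} = p^{2}$ ($E{\left(t,p \right)} = p p = p^{2}$)
$J = 1500$ ($J = 30 \cdot 25 \cdot 2 = 750 \cdot 2 = 1500$)
$\frac{E{\left(158,-218 \right)} + J}{20456 + \left(86 + 109\right)^{2}} = \frac{\left(-218\right)^{2} + 1500}{20456 + \left(86 + 109\right)^{2}} = \frac{47524 + 1500}{20456 + 195^{2}} = \frac{49024}{20456 + 38025} = \frac{49024}{58481}$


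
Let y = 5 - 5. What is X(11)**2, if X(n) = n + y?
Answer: 121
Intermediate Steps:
y = 0
X(n) = n (X(n) = n + 0 = n)
X(11)**2 = 11**2 = 121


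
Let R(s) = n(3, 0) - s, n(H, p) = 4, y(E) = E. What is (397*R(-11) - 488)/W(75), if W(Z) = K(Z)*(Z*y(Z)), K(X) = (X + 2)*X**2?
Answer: 71/31640625 ≈ 2.2439e-6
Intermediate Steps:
K(X) = X**2*(2 + X) (K(X) = (2 + X)*X**2 = X**2*(2 + X))
R(s) = 4 - s
W(Z) = Z**4*(2 + Z) (W(Z) = (Z**2*(2 + Z))*(Z*Z) = (Z**2*(2 + Z))*Z**2 = Z**4*(2 + Z))
(397*R(-11) - 488)/W(75) = (397*(4 - 1*(-11)) - 488)/((75**4*(2 + 75))) = (397*(4 + 11) - 488)/((31640625*77)) = (397*15 - 488)/2436328125 = (5955 - 488)*(1/2436328125) = 5467*(1/2436328125) = 71/31640625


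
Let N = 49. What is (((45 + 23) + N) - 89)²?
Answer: 784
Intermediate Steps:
(((45 + 23) + N) - 89)² = (((45 + 23) + 49) - 89)² = ((68 + 49) - 89)² = (117 - 89)² = 28² = 784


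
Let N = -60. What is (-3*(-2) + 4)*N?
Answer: -600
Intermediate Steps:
(-3*(-2) + 4)*N = (-3*(-2) + 4)*(-60) = (6 + 4)*(-60) = 10*(-60) = -600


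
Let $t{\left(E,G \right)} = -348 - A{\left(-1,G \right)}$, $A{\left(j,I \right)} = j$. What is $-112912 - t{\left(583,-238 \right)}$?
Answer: $-112565$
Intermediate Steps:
$t{\left(E,G \right)} = -347$ ($t{\left(E,G \right)} = -348 - -1 = -348 + 1 = -347$)
$-112912 - t{\left(583,-238 \right)} = -112912 - -347 = -112912 + 347 = -112565$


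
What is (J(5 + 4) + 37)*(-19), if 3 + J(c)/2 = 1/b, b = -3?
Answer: -1729/3 ≈ -576.33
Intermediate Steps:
J(c) = -20/3 (J(c) = -6 + 2/(-3) = -6 + 2*(-⅓) = -6 - ⅔ = -20/3)
(J(5 + 4) + 37)*(-19) = (-20/3 + 37)*(-19) = (91/3)*(-19) = -1729/3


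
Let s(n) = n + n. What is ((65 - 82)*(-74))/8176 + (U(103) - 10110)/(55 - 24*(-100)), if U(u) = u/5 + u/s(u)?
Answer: -198496141/50180200 ≈ -3.9557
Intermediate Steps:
s(n) = 2*n
U(u) = ½ + u/5 (U(u) = u/5 + u/((2*u)) = u*(⅕) + u*(1/(2*u)) = u/5 + ½ = ½ + u/5)
((65 - 82)*(-74))/8176 + (U(103) - 10110)/(55 - 24*(-100)) = ((65 - 82)*(-74))/8176 + ((½ + (⅕)*103) - 10110)/(55 - 24*(-100)) = -17*(-74)*(1/8176) + ((½ + 103/5) - 10110)/(55 + 2400) = 1258*(1/8176) + (211/10 - 10110)/2455 = 629/4088 - 100889/10*1/2455 = 629/4088 - 100889/24550 = -198496141/50180200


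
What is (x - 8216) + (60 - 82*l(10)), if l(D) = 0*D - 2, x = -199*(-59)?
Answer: 3749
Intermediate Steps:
x = 11741
l(D) = -2 (l(D) = 0 - 2 = -2)
(x - 8216) + (60 - 82*l(10)) = (11741 - 8216) + (60 - 82*(-2)) = 3525 + (60 + 164) = 3525 + 224 = 3749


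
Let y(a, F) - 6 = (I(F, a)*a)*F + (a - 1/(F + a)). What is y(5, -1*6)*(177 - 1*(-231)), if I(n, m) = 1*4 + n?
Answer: 29376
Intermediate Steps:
I(n, m) = 4 + n
y(a, F) = 6 + a - 1/(F + a) + F*a*(4 + F) (y(a, F) = 6 + (((4 + F)*a)*F + (a - 1/(F + a))) = 6 + ((a*(4 + F))*F + (a - 1/(F + a))) = 6 + (F*a*(4 + F) + (a - 1/(F + a))) = 6 + (a - 1/(F + a) + F*a*(4 + F)) = 6 + a - 1/(F + a) + F*a*(4 + F))
y(5, -1*6)*(177 - 1*(-231)) = ((-1 + 5² + 6*(-1*6) + 6*5 - 1*6*5 - 1*6*5²*(4 - 1*6) + 5*(-1*6)²*(4 - 1*6))/(-1*6 + 5))*(177 - 1*(-231)) = ((-1 + 25 + 6*(-6) + 30 - 6*5 - 6*25*(4 - 6) + 5*(-6)²*(4 - 6))/(-6 + 5))*(177 + 231) = ((-1 + 25 - 36 + 30 - 30 - 6*25*(-2) + 5*36*(-2))/(-1))*408 = -(-1 + 25 - 36 + 30 - 30 + 300 - 360)*408 = -1*(-72)*408 = 72*408 = 29376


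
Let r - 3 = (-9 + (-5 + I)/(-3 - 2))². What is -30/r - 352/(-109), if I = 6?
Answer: 689482/238819 ≈ 2.8870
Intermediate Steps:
r = 2191/25 (r = 3 + (-9 + (-5 + 6)/(-3 - 2))² = 3 + (-9 + 1/(-5))² = 3 + (-9 + 1*(-⅕))² = 3 + (-9 - ⅕)² = 3 + (-46/5)² = 3 + 2116/25 = 2191/25 ≈ 87.640)
-30/r - 352/(-109) = -30/2191/25 - 352/(-109) = -30*25/2191 - 352*(-1/109) = -750/2191 + 352/109 = 689482/238819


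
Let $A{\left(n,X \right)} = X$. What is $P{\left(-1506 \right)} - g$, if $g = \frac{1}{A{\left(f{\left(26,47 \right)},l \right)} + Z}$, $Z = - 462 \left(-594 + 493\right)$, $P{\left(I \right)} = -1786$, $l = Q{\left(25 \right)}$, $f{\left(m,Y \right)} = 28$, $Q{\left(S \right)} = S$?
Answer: $- \frac{83382983}{46687} \approx -1786.0$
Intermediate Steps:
$l = 25$
$Z = 46662$ ($Z = \left(-462\right) \left(-101\right) = 46662$)
$g = \frac{1}{46687}$ ($g = \frac{1}{25 + 46662} = \frac{1}{46687} \approx 2.1419 \cdot 10^{-5}$)
$P{\left(-1506 \right)} - g = -1786 - \frac{1}{46687} = - \frac{83382983}{46687}$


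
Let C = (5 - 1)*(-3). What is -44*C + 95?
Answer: 623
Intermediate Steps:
C = -12 (C = 4*(-3) = -12)
-44*C + 95 = -44*(-12) + 95 = 528 + 95 = 623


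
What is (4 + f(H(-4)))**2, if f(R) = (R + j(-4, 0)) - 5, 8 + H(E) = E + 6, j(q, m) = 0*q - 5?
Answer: 144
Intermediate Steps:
j(q, m) = -5 (j(q, m) = 0 - 5 = -5)
H(E) = -2 + E (H(E) = -8 + (E + 6) = -8 + (6 + E) = -2 + E)
f(R) = -10 + R (f(R) = (R - 5) - 5 = (-5 + R) - 5 = -10 + R)
(4 + f(H(-4)))**2 = (4 + (-10 + (-2 - 4)))**2 = (4 + (-10 - 6))**2 = (4 - 16)**2 = (-12)**2 = 144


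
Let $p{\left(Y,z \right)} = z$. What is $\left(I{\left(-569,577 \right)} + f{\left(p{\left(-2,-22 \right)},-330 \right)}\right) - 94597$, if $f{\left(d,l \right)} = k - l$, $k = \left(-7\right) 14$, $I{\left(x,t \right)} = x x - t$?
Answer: $228819$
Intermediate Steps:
$I{\left(x,t \right)} = x^{2} - t$
$k = -98$
$f{\left(d,l \right)} = -98 - l$
$\left(I{\left(-569,577 \right)} + f{\left(p{\left(-2,-22 \right)},-330 \right)}\right) - 94597 = \left(\left(\left(-569\right)^{2} - 577\right) - -232\right) - 94597 = \left(\left(323761 - 577\right) + \left(-98 + 330\right)\right) - 94597 = \left(323184 + 232\right) - 94597 = 323416 - 94597 = 228819$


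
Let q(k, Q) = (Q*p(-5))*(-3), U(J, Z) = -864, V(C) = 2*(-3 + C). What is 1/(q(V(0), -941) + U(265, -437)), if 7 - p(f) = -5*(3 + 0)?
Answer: 1/61242 ≈ 1.6329e-5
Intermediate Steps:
p(f) = 22 (p(f) = 7 - (-5)*(3 + 0) = 7 - (-5)*3 = 7 - 1*(-15) = 7 + 15 = 22)
V(C) = -6 + 2*C
q(k, Q) = -66*Q (q(k, Q) = (Q*22)*(-3) = (22*Q)*(-3) = -66*Q)
1/(q(V(0), -941) + U(265, -437)) = 1/(-66*(-941) - 864) = 1/(62106 - 864) = 1/61242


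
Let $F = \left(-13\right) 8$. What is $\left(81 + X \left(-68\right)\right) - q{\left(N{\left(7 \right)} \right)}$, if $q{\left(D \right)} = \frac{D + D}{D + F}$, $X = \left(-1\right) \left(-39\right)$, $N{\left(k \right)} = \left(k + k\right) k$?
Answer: $- \frac{7615}{3} \approx -2538.3$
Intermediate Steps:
$N{\left(k \right)} = 2 k^{2}$ ($N{\left(k \right)} = 2 k k = 2 k^{2}$)
$X = 39$
$F = -104$
$q{\left(D \right)} = \frac{2 D}{-104 + D}$ ($q{\left(D \right)} = \frac{D + D}{D - 104} = \frac{2 D}{-104 + D}$)
$\left(81 + X \left(-68\right)\right) - q{\left(N{\left(7 \right)} \right)} = \left(81 + 39 \left(-68\right)\right) - \frac{2 \cdot 2 \cdot 7^{2}}{-104 + 2 \cdot 7^{2}} = \left(81 - 2652\right) - \frac{2 \cdot 2 \cdot 49}{-104 + 2 \cdot 49} = -2571 - 2 \cdot 98 \frac{1}{-104 + 98} = -2571 - 2 \cdot 98 \frac{1}{-6} = -2571 - 2 \cdot 98 \left(- \frac{1}{6}\right) = -2571 - - \frac{98}{3} = -2571 + \frac{98}{3} = - \frac{7615}{3}$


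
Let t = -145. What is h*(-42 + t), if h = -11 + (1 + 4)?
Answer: 1122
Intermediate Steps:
h = -6 (h = -11 + 5 = -6)
h*(-42 + t) = -6*(-42 - 145) = -6*(-187) = 1122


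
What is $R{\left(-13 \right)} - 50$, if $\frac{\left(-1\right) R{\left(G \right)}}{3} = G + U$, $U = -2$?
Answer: $-5$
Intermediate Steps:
$R{\left(G \right)} = 6 - 3 G$ ($R{\left(G \right)} = - 3 \left(G - 2\right) = - 3 \left(-2 + G\right) = 6 - 3 G$)
$R{\left(-13 \right)} - 50 = \left(6 - -39\right) - 50 = \left(6 + 39\right) - 50 = 45 - 50 = -5$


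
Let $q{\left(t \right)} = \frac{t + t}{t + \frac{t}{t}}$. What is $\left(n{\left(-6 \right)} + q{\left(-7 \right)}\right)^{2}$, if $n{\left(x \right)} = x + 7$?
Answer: $\frac{100}{9} \approx 11.111$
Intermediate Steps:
$n{\left(x \right)} = 7 + x$
$q{\left(t \right)} = \frac{2 t}{1 + t}$ ($q{\left(t \right)} = \frac{2 t}{t + 1} = \frac{2 t}{1 + t}$)
$\left(n{\left(-6 \right)} + q{\left(-7 \right)}\right)^{2} = \left(\left(7 - 6\right) + 2 \left(-7\right) \frac{1}{1 - 7}\right)^{2} = \left(1 + 2 \left(-7\right) \frac{1}{-6}\right)^{2} = \left(1 + 2 \left(-7\right) \left(- \frac{1}{6}\right)\right)^{2} = \left(1 + \frac{7}{3}\right)^{2} = \left(\frac{10}{3}\right)^{2} = \frac{100}{9}$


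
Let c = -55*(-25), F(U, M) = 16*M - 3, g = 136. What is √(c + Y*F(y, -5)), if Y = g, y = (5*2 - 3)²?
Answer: I*√9913 ≈ 99.564*I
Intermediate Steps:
y = 49 (y = (10 - 3)² = 7² = 49)
F(U, M) = -3 + 16*M
Y = 136
c = 1375
√(c + Y*F(y, -5)) = √(1375 + 136*(-3 + 16*(-5))) = √(1375 + 136*(-3 - 80)) = √(1375 + 136*(-83)) = √(1375 - 11288) = √(-9913) = I*√9913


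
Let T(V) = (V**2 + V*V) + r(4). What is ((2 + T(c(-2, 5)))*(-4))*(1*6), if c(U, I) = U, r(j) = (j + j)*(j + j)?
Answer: -1776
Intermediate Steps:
r(j) = 4*j**2 (r(j) = (2*j)*(2*j) = 4*j**2)
T(V) = 64 + 2*V**2 (T(V) = (V**2 + V*V) + 4*4**2 = (V**2 + V**2) + 4*16 = 2*V**2 + 64 = 64 + 2*V**2)
((2 + T(c(-2, 5)))*(-4))*(1*6) = ((2 + (64 + 2*(-2)**2))*(-4))*(1*6) = ((2 + (64 + 2*4))*(-4))*6 = ((2 + (64 + 8))*(-4))*6 = ((2 + 72)*(-4))*6 = (74*(-4))*6 = -296*6 = -1776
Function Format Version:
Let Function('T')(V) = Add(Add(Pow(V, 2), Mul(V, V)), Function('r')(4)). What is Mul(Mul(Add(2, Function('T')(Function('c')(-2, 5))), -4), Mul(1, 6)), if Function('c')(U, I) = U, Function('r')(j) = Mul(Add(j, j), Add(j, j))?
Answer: -1776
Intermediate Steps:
Function('r')(j) = Mul(4, Pow(j, 2)) (Function('r')(j) = Mul(Mul(2, j), Mul(2, j)) = Mul(4, Pow(j, 2)))
Function('T')(V) = Add(64, Mul(2, Pow(V, 2))) (Function('T')(V) = Add(Add(Pow(V, 2), Mul(V, V)), Mul(4, Pow(4, 2))) = Add(Add(Pow(V, 2), Pow(V, 2)), Mul(4, 16)) = Add(Mul(2, Pow(V, 2)), 64) = Add(64, Mul(2, Pow(V, 2))))
Mul(Mul(Add(2, Function('T')(Function('c')(-2, 5))), -4), Mul(1, 6)) = Mul(Mul(Add(2, Add(64, Mul(2, Pow(-2, 2)))), -4), Mul(1, 6)) = Mul(Mul(Add(2, Add(64, Mul(2, 4))), -4), 6) = Mul(Mul(Add(2, Add(64, 8)), -4), 6) = Mul(Mul(Add(2, 72), -4), 6) = Mul(Mul(74, -4), 6) = Mul(-296, 6) = -1776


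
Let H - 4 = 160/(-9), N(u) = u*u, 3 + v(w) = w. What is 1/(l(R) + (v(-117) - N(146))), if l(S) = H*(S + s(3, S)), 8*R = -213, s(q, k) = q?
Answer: -2/42221 ≈ -4.7370e-5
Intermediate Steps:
v(w) = -3 + w
N(u) = u**2
R = -213/8 (R = (1/8)*(-213) = -213/8 ≈ -26.625)
H = -124/9 (H = 4 + 160/(-9) = 4 + 160*(-1/9) = 4 - 160/9 = -124/9 ≈ -13.778)
l(S) = -124/3 - 124*S/9 (l(S) = -124*(S + 3)/9 = -124*(3 + S)/9 = -124/3 - 124*S/9)
1/(l(R) + (v(-117) - N(146))) = 1/((-124/3 - 124/9*(-213/8)) + ((-3 - 117) - 1*146**2)) = 1/((-124/3 + 2201/6) + (-120 - 1*21316)) = 1/(651/2 + (-120 - 21316)) = 1/(651/2 - 21436) = 1/(-42221/2) = -2/42221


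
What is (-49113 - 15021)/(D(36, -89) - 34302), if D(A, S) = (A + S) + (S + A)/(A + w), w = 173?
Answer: 2234001/1196708 ≈ 1.8668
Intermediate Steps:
D(A, S) = A + S + (A + S)/(173 + A) (D(A, S) = (A + S) + (S + A)/(A + 173) = (A + S) + (A + S)/(173 + A) = A + S + (A + S)/(173 + A))
(-49113 - 15021)/(D(36, -89) - 34302) = (-49113 - 15021)/((36**2 + 174*36 + 174*(-89) + 36*(-89))/(173 + 36) - 34302) = -64134/((1296 + 6264 - 15486 - 3204)/209 - 34302) = -64134/((1/209)*(-11130) - 34302) = -64134/(-11130/209 - 34302) = -64134/(-7180248/209) = -64134*(-209/7180248) = 2234001/1196708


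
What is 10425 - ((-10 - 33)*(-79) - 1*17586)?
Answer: 24614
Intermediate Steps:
10425 - ((-10 - 33)*(-79) - 1*17586) = 10425 - (-43*(-79) - 17586) = 10425 - (3397 - 17586) = 10425 - 1*(-14189) = 10425 + 14189 = 24614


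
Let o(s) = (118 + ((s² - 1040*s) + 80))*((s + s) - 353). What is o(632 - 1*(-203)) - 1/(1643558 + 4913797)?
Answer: -1476563618644696/6557355 ≈ -2.2518e+8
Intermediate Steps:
o(s) = (-353 + 2*s)*(198 + s² - 1040*s) (o(s) = (118 + (80 + s² - 1040*s))*(2*s - 353) = (198 + s² - 1040*s)*(-353 + 2*s) = (-353 + 2*s)*(198 + s² - 1040*s))
o(632 - 1*(-203)) - 1/(1643558 + 4913797) = (-69894 - 2433*(632 - 1*(-203))² + 2*(632 - 1*(-203))³ + 367516*(632 - 1*(-203))) - 1/(1643558 + 4913797) = (-69894 - 2433*(632 + 203)² + 2*(632 + 203)³ + 367516*(632 + 203)) - 1/6557355 = (-69894 - 2433*835² + 2*835³ + 367516*835) - 1*1/6557355 = (-69894 - 2433*697225 + 2*582182875 + 306875860) - 1/6557355 = (-69894 - 1696348425 + 1164365750 + 306875860) - 1/6557355 = -225176709 - 1/6557355 = -1476563618644696/6557355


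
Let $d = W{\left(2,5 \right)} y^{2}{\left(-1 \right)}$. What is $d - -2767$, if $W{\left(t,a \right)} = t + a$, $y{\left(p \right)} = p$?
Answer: $2774$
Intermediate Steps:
$W{\left(t,a \right)} = a + t$
$d = 7$ ($d = \left(5 + 2\right) \left(-1\right)^{2} = 7 \cdot 1 = 7$)
$d - -2767 = 7 - -2767 = 7 + 2767 = 2774$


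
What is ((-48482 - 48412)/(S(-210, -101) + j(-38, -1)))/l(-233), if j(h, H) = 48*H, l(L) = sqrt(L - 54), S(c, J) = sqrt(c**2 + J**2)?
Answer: 13842*I*sqrt(15584387)/2131877 + 664416*I*sqrt(287)/2131877 ≈ 30.912*I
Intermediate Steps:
S(c, J) = sqrt(J**2 + c**2)
l(L) = sqrt(-54 + L)
((-48482 - 48412)/(S(-210, -101) + j(-38, -1)))/l(-233) = ((-48482 - 48412)/(sqrt((-101)**2 + (-210)**2) + 48*(-1)))/(sqrt(-54 - 233)) = (-96894/(sqrt(10201 + 44100) - 48))/(sqrt(-287)) = (-96894/(sqrt(54301) - 48))/((I*sqrt(287))) = (-96894/(-48 + sqrt(54301)))*(-I*sqrt(287)/287) = 13842*I*sqrt(287)/(41*(-48 + sqrt(54301)))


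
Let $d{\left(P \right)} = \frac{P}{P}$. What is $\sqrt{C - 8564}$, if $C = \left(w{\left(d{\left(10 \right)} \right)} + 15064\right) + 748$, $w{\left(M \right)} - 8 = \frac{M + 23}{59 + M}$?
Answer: $\frac{\sqrt{181410}}{5} \approx 85.185$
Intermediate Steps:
$d{\left(P \right)} = 1$
$w{\left(M \right)} = 8 + \frac{23 + M}{59 + M}$ ($w{\left(M \right)} = 8 + \frac{M + 23}{59 + M} = 8 + \frac{23 + M}{59 + M}$)
$C = \frac{79102}{5}$ ($C = \left(\frac{9 \left(55 + 1\right)}{59 + 1} + 15064\right) + 748 = \left(9 \cdot \frac{1}{60} \cdot 56 + 15064\right) + 748 = \left(\frac{42}{5} + 15064\right) + 748 = \frac{75362}{5} + 748 = \frac{79102}{5} \approx 15820.0$)
$\sqrt{C - 8564} = \sqrt{\frac{79102}{5} - 8564} = \sqrt{\frac{36282}{5}} = \frac{\sqrt{181410}}{5}$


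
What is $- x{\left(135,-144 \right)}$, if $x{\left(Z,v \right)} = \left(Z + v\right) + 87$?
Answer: $-78$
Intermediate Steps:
$x{\left(Z,v \right)} = 87 + Z + v$
$- x{\left(135,-144 \right)} = - (87 + 135 - 144) = \left(-1\right) 78 = -78$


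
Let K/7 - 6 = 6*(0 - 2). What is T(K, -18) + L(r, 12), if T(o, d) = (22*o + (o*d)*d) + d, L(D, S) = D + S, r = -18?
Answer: -14556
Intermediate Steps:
K = -42 (K = 42 + 7*(6*(0 - 2)) = 42 + 7*(6*(-2)) = 42 + 7*(-12) = 42 - 84 = -42)
T(o, d) = d + 22*o + o*d**2 (T(o, d) = (22*o + (d*o)*d) + d = (22*o + o*d**2) + d = d + 22*o + o*d**2)
T(K, -18) + L(r, 12) = (-18 + 22*(-42) - 42*(-18)**2) + (-18 + 12) = (-18 - 924 - 42*324) - 6 = (-18 - 924 - 13608) - 6 = -14550 - 6 = -14556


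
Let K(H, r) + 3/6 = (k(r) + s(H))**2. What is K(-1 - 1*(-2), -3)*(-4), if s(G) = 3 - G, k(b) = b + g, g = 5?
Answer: -62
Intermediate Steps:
k(b) = 5 + b (k(b) = b + 5 = 5 + b)
K(H, r) = -1/2 + (8 + r - H)**2 (K(H, r) = -1/2 + ((5 + r) + (3 - H))**2 = -1/2 + (8 + r - H)**2)
K(-1 - 1*(-2), -3)*(-4) = (-1/2 + (8 - 3 - (-1 - 1*(-2)))**2)*(-4) = (-1/2 + (8 - 3 - (-1 + 2))**2)*(-4) = (-1/2 + (8 - 3 - 1*1)**2)*(-4) = (-1/2 + (8 - 3 - 1)**2)*(-4) = (-1/2 + 4**2)*(-4) = (-1/2 + 16)*(-4) = (31/2)*(-4) = -62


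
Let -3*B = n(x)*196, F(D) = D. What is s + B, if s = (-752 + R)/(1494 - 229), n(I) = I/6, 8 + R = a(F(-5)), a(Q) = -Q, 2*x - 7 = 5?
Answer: -50041/759 ≈ -65.930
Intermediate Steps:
x = 6 (x = 7/2 + (½)*5 = 7/2 + 5/2 = 6)
R = -3 (R = -8 - 1*(-5) = -8 + 5 = -3)
n(I) = I/6 (n(I) = I*(⅙) = I/6)
s = -151/253 (s = (-752 - 3)/(1494 - 229) = -755/1265 = -755*1/1265 = -151/253 ≈ -0.59684)
B = -196/3 (B = -(⅙)*6*196/3 = -196/3 ≈ -65.333)
s + B = -151/253 - 196/3 = -50041/759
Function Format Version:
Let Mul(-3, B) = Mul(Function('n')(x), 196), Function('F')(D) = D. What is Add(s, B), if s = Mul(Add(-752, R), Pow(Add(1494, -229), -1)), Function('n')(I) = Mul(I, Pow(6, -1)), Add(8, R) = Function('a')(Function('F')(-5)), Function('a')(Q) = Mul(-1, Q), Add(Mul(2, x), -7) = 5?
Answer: Rational(-50041, 759) ≈ -65.930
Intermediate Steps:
x = 6 (x = Add(Rational(7, 2), Mul(Rational(1, 2), 5)) = Add(Rational(7, 2), Rational(5, 2)) = 6)
R = -3 (R = Add(-8, Mul(-1, -5)) = Add(-8, 5) = -3)
Function('n')(I) = Mul(Rational(1, 6), I) (Function('n')(I) = Mul(I, Rational(1, 6)) = Mul(Rational(1, 6), I))
s = Rational(-151, 253) (s = Mul(Add(-752, -3), Pow(Add(1494, -229), -1)) = Mul(-755, Pow(1265, -1)) = Mul(-755, Rational(1, 1265)) = Rational(-151, 253) ≈ -0.59684)
B = Rational(-196, 3) (B = Mul(Rational(-1, 3), Mul(Mul(Rational(1, 6), 6), 196)) = Mul(Rational(-1, 3), Mul(1, 196)) = Mul(Rational(-1, 3), 196) = Rational(-196, 3) ≈ -65.333)
Add(s, B) = Add(Rational(-151, 253), Rational(-196, 3)) = Rational(-50041, 759)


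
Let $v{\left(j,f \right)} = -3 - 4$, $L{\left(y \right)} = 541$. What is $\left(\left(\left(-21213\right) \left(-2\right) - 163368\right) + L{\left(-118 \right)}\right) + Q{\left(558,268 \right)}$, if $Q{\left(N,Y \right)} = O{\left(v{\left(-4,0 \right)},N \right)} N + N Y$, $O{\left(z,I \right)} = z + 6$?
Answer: $28585$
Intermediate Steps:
$v{\left(j,f \right)} = -7$
$O{\left(z,I \right)} = 6 + z$
$Q{\left(N,Y \right)} = - N + N Y$ ($Q{\left(N,Y \right)} = \left(6 - 7\right) N + N Y = - N + N Y$)
$\left(\left(\left(-21213\right) \left(-2\right) - 163368\right) + L{\left(-118 \right)}\right) + Q{\left(558,268 \right)} = \left(\left(\left(-21213\right) \left(-2\right) - 163368\right) + 541\right) + 558 \left(-1 + 268\right) = \left(\left(42426 - 163368\right) + 541\right) + 558 \cdot 267 = \left(-120942 + 541\right) + 148986 = -120401 + 148986 = 28585$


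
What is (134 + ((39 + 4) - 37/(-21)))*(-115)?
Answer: -431710/21 ≈ -20558.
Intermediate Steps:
(134 + ((39 + 4) - 37/(-21)))*(-115) = (134 + (43 - 37*(-1/21)))*(-115) = (134 + (43 + 37/21))*(-115) = (134 + 940/21)*(-115) = (3754/21)*(-115) = -431710/21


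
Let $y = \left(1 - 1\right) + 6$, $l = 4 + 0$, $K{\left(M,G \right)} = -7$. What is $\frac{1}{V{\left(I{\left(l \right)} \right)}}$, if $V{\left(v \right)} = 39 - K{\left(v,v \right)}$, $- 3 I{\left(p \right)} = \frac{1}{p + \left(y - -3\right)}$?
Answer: $\frac{1}{46} \approx 0.021739$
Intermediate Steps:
$l = 4$
$y = 6$ ($y = 0 + 6 = 6$)
$I{\left(p \right)} = - \frac{1}{3 \left(9 + p\right)}$ ($I{\left(p \right)} = - \frac{1}{3 \left(p + \left(6 - -3\right)\right)} = - \frac{1}{3 \left(p + \left(6 + 3\right)\right)} = - \frac{1}{3 \left(p + 9\right)} = - \frac{1}{3 \left(9 + p\right)}$)
$V{\left(v \right)} = 46$ ($V{\left(v \right)} = 39 - -7 = 39 + 7 = 46$)
$\frac{1}{V{\left(I{\left(l \right)} \right)}} = \frac{1}{46}$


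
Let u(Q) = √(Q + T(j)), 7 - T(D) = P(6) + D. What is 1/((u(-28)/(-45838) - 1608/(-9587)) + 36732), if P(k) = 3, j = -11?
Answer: 545657315056015982352/20043176018173263944826601 + 324076666294*I*√13/20043176018173263944826601 ≈ 2.7224e-5 + 5.8298e-14*I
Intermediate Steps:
T(D) = 4 - D (T(D) = 7 - (3 + D) = 7 + (-3 - D) = 4 - D)
u(Q) = √(15 + Q) (u(Q) = √(Q + (4 - 1*(-11))) = √(Q + (4 + 11)) = √(Q + 15) = √(15 + Q))
1/((u(-28)/(-45838) - 1608/(-9587)) + 36732) = 1/((√(15 - 28)/(-45838) - 1608/(-9587)) + 36732) = 1/((√(-13)*(-1/45838) - 1608*(-1/9587)) + 36732) = 1/(((I*√13)*(-1/45838) + 1608/9587) + 36732) = 1/((-I*√13/45838 + 1608/9587) + 36732) = 1/((1608/9587 - I*√13/45838) + 36732) = 1/(352151292/9587 - I*√13/45838)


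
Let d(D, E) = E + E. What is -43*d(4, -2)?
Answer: 172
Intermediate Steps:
d(D, E) = 2*E
-43*d(4, -2) = -86*(-2) = -43*(-4) = 172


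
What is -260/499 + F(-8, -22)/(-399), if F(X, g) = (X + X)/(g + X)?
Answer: -1560092/2986515 ≈ -0.52238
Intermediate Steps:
F(X, g) = 2*X/(X + g) (F(X, g) = (2*X)/(X + g) = 2*X/(X + g))
-260/499 + F(-8, -22)/(-399) = -260/499 + (2*(-8)/(-8 - 22))/(-399) = -260*1/499 + (2*(-8)/(-30))*(-1/399) = -260/499 + (2*(-8)*(-1/30))*(-1/399) = -260/499 + (8/15)*(-1/399) = -260/499 - 8/5985 = -1560092/2986515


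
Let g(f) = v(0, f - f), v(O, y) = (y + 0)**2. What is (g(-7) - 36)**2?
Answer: 1296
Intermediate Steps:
v(O, y) = y**2
g(f) = 0 (g(f) = (f - f)**2 = 0**2 = 0)
(g(-7) - 36)**2 = (0 - 36)**2 = (-36)**2 = 1296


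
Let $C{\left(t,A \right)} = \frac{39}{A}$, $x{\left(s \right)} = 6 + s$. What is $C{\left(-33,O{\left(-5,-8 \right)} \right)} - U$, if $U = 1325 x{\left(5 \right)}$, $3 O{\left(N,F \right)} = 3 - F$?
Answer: $- \frac{160208}{11} \approx -14564.0$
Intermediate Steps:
$O{\left(N,F \right)} = 1 - \frac{F}{3}$ ($O{\left(N,F \right)} = \frac{3 - F}{3} = 1 - \frac{F}{3}$)
$U = 14575$ ($U = 1325 \left(6 + 5\right) = 1325 \cdot 11 = 14575$)
$C{\left(-33,O{\left(-5,-8 \right)} \right)} - U = \frac{39}{1 - - \frac{8}{3}} - 14575 = \frac{39}{1 + \frac{8}{3}} - 14575 = \frac{39}{\frac{11}{3}} - 14575 = 39 \cdot \frac{3}{11} - 14575 = \frac{117}{11} - 14575 = - \frac{160208}{11}$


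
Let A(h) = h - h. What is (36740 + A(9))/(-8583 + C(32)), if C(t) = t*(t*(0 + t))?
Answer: 7348/4837 ≈ 1.5191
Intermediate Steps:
A(h) = 0
C(t) = t³ (C(t) = t*(t*t) = t*t² = t³)
(36740 + A(9))/(-8583 + C(32)) = (36740 + 0)/(-8583 + 32³) = 36740/(-8583 + 32768) = 36740/24185 = 36740*(1/24185) = 7348/4837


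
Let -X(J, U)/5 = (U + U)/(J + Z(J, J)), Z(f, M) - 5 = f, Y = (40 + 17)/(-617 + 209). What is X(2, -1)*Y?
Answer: -95/612 ≈ -0.15523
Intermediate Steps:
Y = -19/136 (Y = 57/(-408) = 57*(-1/408) = -19/136 ≈ -0.13971)
Z(f, M) = 5 + f
X(J, U) = -10*U/(5 + 2*J) (X(J, U) = -5*(U + U)/(J + (5 + J)) = -5*2*U/(5 + 2*J) = -10*U/(5 + 2*J))
X(2, -1)*Y = -10*(-1)/(5 + 2*2)*(-19/136) = -10*(-1)/(5 + 4)*(-19/136) = -10*(-1)/9*(-19/136) = -10*(-1)*1/9*(-19/136) = (10/9)*(-19/136) = -95/612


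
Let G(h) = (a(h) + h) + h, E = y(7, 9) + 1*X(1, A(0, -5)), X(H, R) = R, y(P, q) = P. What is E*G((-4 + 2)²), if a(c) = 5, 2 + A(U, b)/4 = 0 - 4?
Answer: -221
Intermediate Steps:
A(U, b) = -24 (A(U, b) = -8 + 4*(0 - 4) = -8 + 4*(-4) = -8 - 16 = -24)
E = -17 (E = 7 + 1*(-24) = 7 - 24 = -17)
G(h) = 5 + 2*h (G(h) = (5 + h) + h = 5 + 2*h)
E*G((-4 + 2)²) = -17*(5 + 2*(-4 + 2)²) = -17*(5 + 2*(-2)²) = -17*(5 + 2*4) = -17*(5 + 8) = -17*13 = -221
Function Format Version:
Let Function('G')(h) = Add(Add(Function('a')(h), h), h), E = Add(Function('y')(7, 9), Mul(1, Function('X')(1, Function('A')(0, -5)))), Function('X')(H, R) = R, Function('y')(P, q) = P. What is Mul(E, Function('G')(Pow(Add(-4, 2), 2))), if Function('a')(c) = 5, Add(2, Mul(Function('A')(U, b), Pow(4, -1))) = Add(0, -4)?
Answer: -221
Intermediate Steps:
Function('A')(U, b) = -24 (Function('A')(U, b) = Add(-8, Mul(4, Add(0, -4))) = Add(-8, Mul(4, -4)) = Add(-8, -16) = -24)
E = -17 (E = Add(7, Mul(1, -24)) = Add(7, -24) = -17)
Function('G')(h) = Add(5, Mul(2, h)) (Function('G')(h) = Add(Add(5, h), h) = Add(5, Mul(2, h)))
Mul(E, Function('G')(Pow(Add(-4, 2), 2))) = Mul(-17, Add(5, Mul(2, Pow(Add(-4, 2), 2)))) = Mul(-17, Add(5, Mul(2, Pow(-2, 2)))) = Mul(-17, Add(5, Mul(2, 4))) = Mul(-17, Add(5, 8)) = Mul(-17, 13) = -221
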